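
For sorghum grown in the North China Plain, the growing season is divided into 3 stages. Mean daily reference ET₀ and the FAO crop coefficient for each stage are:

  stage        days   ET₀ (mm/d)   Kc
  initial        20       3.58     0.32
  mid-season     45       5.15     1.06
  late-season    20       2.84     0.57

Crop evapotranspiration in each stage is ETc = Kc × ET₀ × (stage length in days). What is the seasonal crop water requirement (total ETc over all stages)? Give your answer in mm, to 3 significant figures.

initial: 0.32 × 3.58 × 20 = 22.91 mm
mid-season: 1.06 × 5.15 × 45 = 245.66 mm
late-season: 0.57 × 2.84 × 20 = 32.38 mm
Seasonal total = 300.95 mm

301 mm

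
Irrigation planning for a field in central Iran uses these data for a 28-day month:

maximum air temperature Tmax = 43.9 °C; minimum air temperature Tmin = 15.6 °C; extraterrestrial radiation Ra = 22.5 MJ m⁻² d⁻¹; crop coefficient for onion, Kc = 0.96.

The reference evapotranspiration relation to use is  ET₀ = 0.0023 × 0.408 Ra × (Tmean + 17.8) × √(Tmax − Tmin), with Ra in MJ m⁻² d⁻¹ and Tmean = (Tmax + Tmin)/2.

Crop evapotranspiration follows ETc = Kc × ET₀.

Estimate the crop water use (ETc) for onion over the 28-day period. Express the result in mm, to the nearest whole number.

Tmean = (43.9 + 15.6)/2 = 29.75 °C
0.408 Ra = 0.408 × 22.5 = 9.1800 mm/d equivalent
ET₀ = 0.0023 × 9.1800 × (29.75 + 17.8) × √28.3 = 0.0023 × 9.1800 × 47.55 × 5.3198 = 5.3409 mm/d
ETc = Kc × ET₀ = 0.96 × 5.3409 = 5.1273 mm/d
Over 28 days: 5.1273 × 28 = 143.564 mm

144 mm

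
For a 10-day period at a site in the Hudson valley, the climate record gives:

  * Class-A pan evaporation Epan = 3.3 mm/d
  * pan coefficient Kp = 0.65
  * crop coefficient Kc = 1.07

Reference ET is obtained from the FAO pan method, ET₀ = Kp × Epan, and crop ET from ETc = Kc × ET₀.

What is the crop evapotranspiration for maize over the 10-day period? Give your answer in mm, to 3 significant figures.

23.0 mm

ET₀ = 0.65 × 3.3 = 2.1450 mm/d
ETc = Kc × ET₀ = 1.07 × 2.1450 = 2.2952 mm/d
Over 10 days: 2.2952 × 10 = 22.952 mm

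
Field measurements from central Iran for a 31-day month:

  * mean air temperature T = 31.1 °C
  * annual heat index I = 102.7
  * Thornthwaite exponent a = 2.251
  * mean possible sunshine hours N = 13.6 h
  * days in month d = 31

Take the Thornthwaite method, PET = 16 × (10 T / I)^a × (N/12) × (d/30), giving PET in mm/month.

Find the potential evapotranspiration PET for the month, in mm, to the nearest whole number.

227 mm

10T/I = 10 × 31.1 / 102.7 = 3.0282
(10T/I)^a = 3.0282^2.251 = 12.1101
Uncorrected PET = 16 × 12.1101 = 193.762 mm
Correction = (N/12)(d/30) = (13.6/12)(31/30) = 1.1711
PET = 193.762 × 1.1711 = 226.915 mm/month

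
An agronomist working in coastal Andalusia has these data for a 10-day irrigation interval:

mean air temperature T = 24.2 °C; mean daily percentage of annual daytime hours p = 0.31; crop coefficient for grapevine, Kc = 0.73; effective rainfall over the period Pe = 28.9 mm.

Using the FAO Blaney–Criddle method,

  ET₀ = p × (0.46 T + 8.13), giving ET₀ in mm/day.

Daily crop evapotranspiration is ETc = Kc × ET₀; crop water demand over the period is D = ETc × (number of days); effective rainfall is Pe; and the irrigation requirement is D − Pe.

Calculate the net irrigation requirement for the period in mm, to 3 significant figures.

ET₀ = 0.31 × (0.46 × 24.2 + 8.13) = 0.31 × 19.262 = 5.9712 mm/d
ETc = Kc × ET₀ = 0.73 × 5.9712 = 4.3590 mm/d
Crop demand D = ETc × 10 d = 4.3590 × 10 = 43.590 mm
D − Pe = 43.590 − 28.9 = 14.690 mm

14.7 mm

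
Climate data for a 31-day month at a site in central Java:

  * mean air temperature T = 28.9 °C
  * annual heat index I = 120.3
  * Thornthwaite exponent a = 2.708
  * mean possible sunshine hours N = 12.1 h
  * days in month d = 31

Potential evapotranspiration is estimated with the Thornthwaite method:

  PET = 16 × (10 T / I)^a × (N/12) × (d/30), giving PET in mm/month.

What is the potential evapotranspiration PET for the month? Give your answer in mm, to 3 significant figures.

179 mm

10T/I = 10 × 28.9 / 120.3 = 2.4023
(10T/I)^a = 2.4023^2.708 = 10.7334
Uncorrected PET = 16 × 10.7334 = 171.734 mm
Correction = (N/12)(d/30) = (12.1/12)(31/30) = 1.0419
PET = 171.734 × 1.0419 = 178.930 mm/month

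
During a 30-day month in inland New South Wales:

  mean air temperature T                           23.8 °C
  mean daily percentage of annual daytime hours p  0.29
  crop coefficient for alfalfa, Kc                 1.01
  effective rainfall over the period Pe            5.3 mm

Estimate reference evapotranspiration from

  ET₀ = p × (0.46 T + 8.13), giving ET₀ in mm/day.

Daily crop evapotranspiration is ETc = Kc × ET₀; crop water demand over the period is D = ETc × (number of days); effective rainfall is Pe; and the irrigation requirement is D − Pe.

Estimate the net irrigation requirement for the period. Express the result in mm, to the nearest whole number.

ET₀ = 0.29 × (0.46 × 23.8 + 8.13) = 0.29 × 19.078 = 5.5326 mm/d
ETc = Kc × ET₀ = 1.01 × 5.5326 = 5.5879 mm/d
Crop demand D = ETc × 30 d = 5.5879 × 30 = 167.637 mm
D − Pe = 167.637 − 5.3 = 162.337 mm

162 mm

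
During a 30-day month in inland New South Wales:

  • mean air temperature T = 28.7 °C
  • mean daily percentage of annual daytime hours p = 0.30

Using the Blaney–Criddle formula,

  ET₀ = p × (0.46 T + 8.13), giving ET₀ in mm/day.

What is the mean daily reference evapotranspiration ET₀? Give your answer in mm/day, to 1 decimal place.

6.4 mm/day

ET₀ = 0.30 × (0.46 × 28.7 + 8.13) = 0.30 × 21.332 = 6.3996 mm/d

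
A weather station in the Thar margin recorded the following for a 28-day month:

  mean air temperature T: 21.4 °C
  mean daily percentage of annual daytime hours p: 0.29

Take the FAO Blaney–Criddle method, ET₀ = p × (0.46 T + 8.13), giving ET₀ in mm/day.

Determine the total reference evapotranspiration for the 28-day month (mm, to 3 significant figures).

ET₀ = 0.29 × (0.46 × 21.4 + 8.13) = 0.29 × 17.974 = 5.2125 mm/d
Monthly total = 5.2125 × 28 = 145.950 mm

146 mm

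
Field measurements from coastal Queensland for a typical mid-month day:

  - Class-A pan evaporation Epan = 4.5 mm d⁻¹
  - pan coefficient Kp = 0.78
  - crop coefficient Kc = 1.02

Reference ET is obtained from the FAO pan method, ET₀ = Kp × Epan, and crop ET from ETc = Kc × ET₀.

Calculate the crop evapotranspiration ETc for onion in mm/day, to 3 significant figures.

3.58 mm/day

ET₀ = 0.78 × 4.5 = 3.5100 mm/d
ETc = Kc × ET₀ = 1.02 × 3.5100 = 3.5802 mm/d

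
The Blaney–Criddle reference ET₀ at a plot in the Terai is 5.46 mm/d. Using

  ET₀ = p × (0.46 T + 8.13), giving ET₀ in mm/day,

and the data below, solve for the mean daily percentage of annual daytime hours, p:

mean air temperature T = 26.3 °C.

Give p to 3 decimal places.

0.270

p = ET₀ / (0.46 T + 8.13) = 5.46 / (0.46 × 26.3 + 8.13) = 5.46 / 20.228 = 0.2699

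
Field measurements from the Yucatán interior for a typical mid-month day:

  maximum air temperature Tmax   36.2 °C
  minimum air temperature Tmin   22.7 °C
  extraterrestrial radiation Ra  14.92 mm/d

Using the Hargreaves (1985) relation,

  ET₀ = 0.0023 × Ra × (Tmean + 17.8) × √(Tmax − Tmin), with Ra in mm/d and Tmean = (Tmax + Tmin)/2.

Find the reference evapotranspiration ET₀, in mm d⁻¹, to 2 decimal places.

Tmean = (36.2 + 22.7)/2 = 29.45 °C
ET₀ = 0.0023 × 14.92 × (29.45 + 17.8) × √13.5 = 0.0023 × 14.92 × 47.25 × 3.6742 = 5.9575 mm/d

5.96 mm d⁻¹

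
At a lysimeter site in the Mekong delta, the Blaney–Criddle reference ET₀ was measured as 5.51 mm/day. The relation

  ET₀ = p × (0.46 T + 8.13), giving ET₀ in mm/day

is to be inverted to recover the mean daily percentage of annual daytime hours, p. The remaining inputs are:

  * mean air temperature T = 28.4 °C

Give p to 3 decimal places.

0.260

p = ET₀ / (0.46 T + 8.13) = 5.51 / (0.46 × 28.4 + 8.13) = 5.51 / 21.194 = 0.2600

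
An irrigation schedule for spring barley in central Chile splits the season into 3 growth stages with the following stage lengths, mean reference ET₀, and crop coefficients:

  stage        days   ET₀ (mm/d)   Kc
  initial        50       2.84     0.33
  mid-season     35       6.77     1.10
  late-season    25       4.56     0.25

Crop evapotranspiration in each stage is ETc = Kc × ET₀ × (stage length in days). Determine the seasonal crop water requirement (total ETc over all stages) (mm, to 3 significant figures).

336 mm

initial: 0.33 × 2.84 × 50 = 46.86 mm
mid-season: 1.10 × 6.77 × 35 = 260.65 mm
late-season: 0.25 × 4.56 × 25 = 28.50 mm
Seasonal total = 336.01 mm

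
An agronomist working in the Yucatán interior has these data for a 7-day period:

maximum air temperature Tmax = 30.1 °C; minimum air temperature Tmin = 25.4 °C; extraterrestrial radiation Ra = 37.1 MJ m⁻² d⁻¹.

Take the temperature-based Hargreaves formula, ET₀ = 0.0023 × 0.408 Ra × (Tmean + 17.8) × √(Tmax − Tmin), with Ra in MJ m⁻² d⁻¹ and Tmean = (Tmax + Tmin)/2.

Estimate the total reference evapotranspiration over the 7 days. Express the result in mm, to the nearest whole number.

Tmean = (30.1 + 25.4)/2 = 27.75 °C
0.408 Ra = 0.408 × 37.1 = 15.1368 mm/d equivalent
ET₀ = 0.0023 × 15.1368 × (27.75 + 17.8) × √4.7 = 0.0023 × 15.1368 × 45.55 × 2.1679 = 3.4379 mm/d
Over 7 days: 3.4379 × 7 = 24.065 mm

24 mm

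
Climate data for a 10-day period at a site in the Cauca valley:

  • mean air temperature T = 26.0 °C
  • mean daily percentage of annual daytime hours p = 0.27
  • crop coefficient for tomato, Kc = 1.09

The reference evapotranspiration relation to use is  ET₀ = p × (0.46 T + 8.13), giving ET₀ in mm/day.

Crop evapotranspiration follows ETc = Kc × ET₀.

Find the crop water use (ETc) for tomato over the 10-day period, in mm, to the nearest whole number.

59 mm

ET₀ = 0.27 × (0.46 × 26.0 + 8.13) = 0.27 × 20.090 = 5.4243 mm/d
ETc = Kc × ET₀ = 1.09 × 5.4243 = 5.9125 mm/d
Over 10 days: 5.9125 × 10 = 59.125 mm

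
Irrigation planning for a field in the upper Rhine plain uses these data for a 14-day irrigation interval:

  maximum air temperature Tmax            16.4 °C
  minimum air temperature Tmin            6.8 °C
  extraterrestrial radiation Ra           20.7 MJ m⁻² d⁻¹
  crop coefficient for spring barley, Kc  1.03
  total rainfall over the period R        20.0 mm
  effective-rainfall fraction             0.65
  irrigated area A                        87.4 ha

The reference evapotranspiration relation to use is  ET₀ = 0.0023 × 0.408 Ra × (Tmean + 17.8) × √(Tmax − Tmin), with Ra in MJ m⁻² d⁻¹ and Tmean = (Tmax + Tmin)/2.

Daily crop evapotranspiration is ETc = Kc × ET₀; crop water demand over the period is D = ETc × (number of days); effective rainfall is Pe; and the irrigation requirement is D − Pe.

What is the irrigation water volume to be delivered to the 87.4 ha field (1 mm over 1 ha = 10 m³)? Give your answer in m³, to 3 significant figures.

10900 m³

Tmean = (16.4 + 6.8)/2 = 11.60 °C
0.408 Ra = 0.408 × 20.7 = 8.4456 mm/d equivalent
ET₀ = 0.0023 × 8.4456 × (11.60 + 17.8) × √9.6 = 0.0023 × 8.4456 × 29.40 × 3.0984 = 1.7695 mm/d
ETc = Kc × ET₀ = 1.03 × 1.7695 = 1.8226 mm/d
Crop demand D = ETc × 14 d = 1.8226 × 14 = 25.516 mm
Pe = 0.65 × 20.0 = 13.000 mm
D − Pe = 25.516 − 13.000 = 12.516 mm
Volume = 12.516 mm × 87.4 ha × 10 = 10939.0 m³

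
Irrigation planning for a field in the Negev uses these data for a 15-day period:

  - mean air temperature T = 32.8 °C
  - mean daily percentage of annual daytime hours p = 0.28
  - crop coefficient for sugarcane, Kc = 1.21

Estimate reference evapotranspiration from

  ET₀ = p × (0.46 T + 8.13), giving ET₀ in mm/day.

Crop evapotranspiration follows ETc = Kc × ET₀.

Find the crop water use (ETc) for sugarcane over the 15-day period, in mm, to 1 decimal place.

ET₀ = 0.28 × (0.46 × 32.8 + 8.13) = 0.28 × 23.218 = 6.5010 mm/d
ETc = Kc × ET₀ = 1.21 × 6.5010 = 7.8662 mm/d
Over 15 days: 7.8662 × 15 = 117.993 mm

118.0 mm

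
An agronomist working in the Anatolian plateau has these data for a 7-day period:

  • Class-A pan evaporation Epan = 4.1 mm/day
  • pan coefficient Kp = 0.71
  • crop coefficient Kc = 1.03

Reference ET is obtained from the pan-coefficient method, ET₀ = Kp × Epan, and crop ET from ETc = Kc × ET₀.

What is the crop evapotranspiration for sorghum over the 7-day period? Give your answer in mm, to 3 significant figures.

21.0 mm

ET₀ = 0.71 × 4.1 = 2.9110 mm/d
ETc = Kc × ET₀ = 1.03 × 2.9110 = 2.9983 mm/d
Over 7 days: 2.9983 × 7 = 20.988 mm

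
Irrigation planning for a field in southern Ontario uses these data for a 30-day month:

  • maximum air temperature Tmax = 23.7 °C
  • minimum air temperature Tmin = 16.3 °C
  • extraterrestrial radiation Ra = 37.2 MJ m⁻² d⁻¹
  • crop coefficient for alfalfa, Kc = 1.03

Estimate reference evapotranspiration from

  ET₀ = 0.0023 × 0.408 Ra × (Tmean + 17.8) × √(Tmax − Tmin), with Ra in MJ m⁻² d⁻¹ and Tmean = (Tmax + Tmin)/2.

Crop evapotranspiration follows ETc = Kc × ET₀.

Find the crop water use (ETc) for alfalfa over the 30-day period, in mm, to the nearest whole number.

111 mm

Tmean = (23.7 + 16.3)/2 = 20.00 °C
0.408 Ra = 0.408 × 37.2 = 15.1776 mm/d equivalent
ET₀ = 0.0023 × 15.1776 × (20.00 + 17.8) × √7.4 = 0.0023 × 15.1776 × 37.80 × 2.7203 = 3.5895 mm/d
ETc = Kc × ET₀ = 1.03 × 3.5895 = 3.6972 mm/d
Over 30 days: 3.6972 × 30 = 110.916 mm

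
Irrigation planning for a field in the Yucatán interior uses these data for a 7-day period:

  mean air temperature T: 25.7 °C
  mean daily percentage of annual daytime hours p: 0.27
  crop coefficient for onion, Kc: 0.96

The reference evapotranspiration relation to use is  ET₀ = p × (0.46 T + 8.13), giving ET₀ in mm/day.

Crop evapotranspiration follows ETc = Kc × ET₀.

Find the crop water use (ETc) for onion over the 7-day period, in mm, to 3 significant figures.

ET₀ = 0.27 × (0.46 × 25.7 + 8.13) = 0.27 × 19.952 = 5.3870 mm/d
ETc = Kc × ET₀ = 0.96 × 5.3870 = 5.1715 mm/d
Over 7 days: 5.1715 × 7 = 36.201 mm

36.2 mm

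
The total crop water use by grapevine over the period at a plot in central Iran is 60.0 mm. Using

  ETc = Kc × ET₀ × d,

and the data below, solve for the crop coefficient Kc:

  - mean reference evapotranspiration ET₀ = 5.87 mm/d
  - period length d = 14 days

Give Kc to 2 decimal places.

ETc = Kc × ET₀ × d  ⇒  Kc = ETc / (ET₀ × d)
Kc = 60.0 / (5.87 × 14) = 60.0 / 82.18 = 0.7301

0.73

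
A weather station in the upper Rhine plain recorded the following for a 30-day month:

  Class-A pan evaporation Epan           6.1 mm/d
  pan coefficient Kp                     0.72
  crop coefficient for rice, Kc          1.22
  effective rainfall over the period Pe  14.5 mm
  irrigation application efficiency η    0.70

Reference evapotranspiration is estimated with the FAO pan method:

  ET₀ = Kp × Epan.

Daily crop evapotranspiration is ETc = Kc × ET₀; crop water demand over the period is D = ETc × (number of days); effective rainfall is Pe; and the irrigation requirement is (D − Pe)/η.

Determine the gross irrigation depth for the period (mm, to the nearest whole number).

ET₀ = 0.72 × 6.1 = 4.3920 mm/d
ETc = Kc × ET₀ = 1.22 × 4.3920 = 5.3582 mm/d
Crop demand D = ETc × 30 d = 5.3582 × 30 = 160.746 mm
D − Pe = 160.746 − 14.5 = 146.246 mm
Gross irrigation = 146.246 / 0.70 = 208.923 mm

209 mm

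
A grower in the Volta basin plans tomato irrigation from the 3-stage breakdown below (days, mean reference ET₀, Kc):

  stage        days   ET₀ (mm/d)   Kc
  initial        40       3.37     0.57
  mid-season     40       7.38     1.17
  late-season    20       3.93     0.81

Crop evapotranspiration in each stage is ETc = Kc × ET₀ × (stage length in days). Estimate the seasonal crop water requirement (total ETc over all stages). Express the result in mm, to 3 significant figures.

initial: 0.57 × 3.37 × 40 = 76.84 mm
mid-season: 1.17 × 7.38 × 40 = 345.38 mm
late-season: 0.81 × 3.93 × 20 = 63.67 mm
Seasonal total = 485.89 mm

486 mm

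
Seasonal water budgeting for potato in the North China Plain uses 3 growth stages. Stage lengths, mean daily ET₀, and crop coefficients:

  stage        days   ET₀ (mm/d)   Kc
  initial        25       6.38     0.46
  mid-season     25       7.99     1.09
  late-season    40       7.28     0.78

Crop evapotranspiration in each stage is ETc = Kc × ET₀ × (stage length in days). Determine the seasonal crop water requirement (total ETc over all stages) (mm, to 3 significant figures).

518 mm

initial: 0.46 × 6.38 × 25 = 73.37 mm
mid-season: 1.09 × 7.99 × 25 = 217.73 mm
late-season: 0.78 × 7.28 × 40 = 227.14 mm
Seasonal total = 518.24 mm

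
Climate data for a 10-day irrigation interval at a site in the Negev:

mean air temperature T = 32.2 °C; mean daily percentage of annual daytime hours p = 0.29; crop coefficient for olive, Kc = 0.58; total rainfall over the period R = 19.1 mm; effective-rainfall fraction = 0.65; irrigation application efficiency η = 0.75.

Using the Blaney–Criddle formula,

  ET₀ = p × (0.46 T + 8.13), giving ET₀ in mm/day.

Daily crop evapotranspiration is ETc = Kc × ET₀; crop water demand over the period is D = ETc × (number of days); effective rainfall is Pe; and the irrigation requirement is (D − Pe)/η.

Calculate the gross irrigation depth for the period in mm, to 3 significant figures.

ET₀ = 0.29 × (0.46 × 32.2 + 8.13) = 0.29 × 22.942 = 6.6532 mm/d
ETc = Kc × ET₀ = 0.58 × 6.6532 = 3.8589 mm/d
Crop demand D = ETc × 10 d = 3.8589 × 10 = 38.589 mm
Pe = 0.65 × 19.1 = 12.415 mm
D − Pe = 38.589 − 12.415 = 26.174 mm
Gross irrigation = 26.174 / 0.75 = 34.899 mm

34.9 mm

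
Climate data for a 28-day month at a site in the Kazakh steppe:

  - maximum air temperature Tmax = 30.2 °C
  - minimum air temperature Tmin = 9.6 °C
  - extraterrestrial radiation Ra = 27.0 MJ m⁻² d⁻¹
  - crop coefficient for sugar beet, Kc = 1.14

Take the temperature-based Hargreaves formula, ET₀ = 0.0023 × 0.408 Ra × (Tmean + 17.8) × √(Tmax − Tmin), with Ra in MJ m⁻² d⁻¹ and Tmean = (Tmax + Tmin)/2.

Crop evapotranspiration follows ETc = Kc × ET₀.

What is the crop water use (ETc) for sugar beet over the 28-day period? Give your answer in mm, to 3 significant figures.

Tmean = (30.2 + 9.6)/2 = 19.90 °C
0.408 Ra = 0.408 × 27.0 = 11.0160 mm/d equivalent
ET₀ = 0.0023 × 11.0160 × (19.90 + 17.8) × √20.6 = 0.0023 × 11.0160 × 37.70 × 4.5387 = 4.3354 mm/d
ETc = Kc × ET₀ = 1.14 × 4.3354 = 4.9424 mm/d
Over 28 days: 4.9424 × 28 = 138.387 mm

138 mm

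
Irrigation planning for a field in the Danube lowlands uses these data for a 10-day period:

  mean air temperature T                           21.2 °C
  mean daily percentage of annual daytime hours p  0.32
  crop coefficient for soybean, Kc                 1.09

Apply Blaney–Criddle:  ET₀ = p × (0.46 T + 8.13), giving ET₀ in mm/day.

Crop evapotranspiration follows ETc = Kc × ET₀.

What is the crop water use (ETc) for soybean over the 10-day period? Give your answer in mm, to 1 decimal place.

ET₀ = 0.32 × (0.46 × 21.2 + 8.13) = 0.32 × 17.882 = 5.7222 mm/d
ETc = Kc × ET₀ = 1.09 × 5.7222 = 6.2372 mm/d
Over 10 days: 6.2372 × 10 = 62.372 mm

62.4 mm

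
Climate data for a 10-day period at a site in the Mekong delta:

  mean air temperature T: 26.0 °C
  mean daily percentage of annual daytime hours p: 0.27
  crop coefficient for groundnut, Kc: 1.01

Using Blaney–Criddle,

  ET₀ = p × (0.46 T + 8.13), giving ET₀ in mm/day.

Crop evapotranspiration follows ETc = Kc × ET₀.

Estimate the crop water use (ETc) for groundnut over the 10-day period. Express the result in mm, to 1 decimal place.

54.8 mm

ET₀ = 0.27 × (0.46 × 26.0 + 8.13) = 0.27 × 20.090 = 5.4243 mm/d
ETc = Kc × ET₀ = 1.01 × 5.4243 = 5.4785 mm/d
Over 10 days: 5.4785 × 10 = 54.785 mm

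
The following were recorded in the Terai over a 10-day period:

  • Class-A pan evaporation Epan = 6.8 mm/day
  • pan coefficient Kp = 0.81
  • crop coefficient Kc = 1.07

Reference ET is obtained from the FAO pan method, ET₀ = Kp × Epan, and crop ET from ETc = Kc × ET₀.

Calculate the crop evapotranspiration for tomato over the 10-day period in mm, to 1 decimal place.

ET₀ = 0.81 × 6.8 = 5.5080 mm/d
ETc = Kc × ET₀ = 1.07 × 5.5080 = 5.8936 mm/d
Over 10 days: 5.8936 × 10 = 58.936 mm

58.9 mm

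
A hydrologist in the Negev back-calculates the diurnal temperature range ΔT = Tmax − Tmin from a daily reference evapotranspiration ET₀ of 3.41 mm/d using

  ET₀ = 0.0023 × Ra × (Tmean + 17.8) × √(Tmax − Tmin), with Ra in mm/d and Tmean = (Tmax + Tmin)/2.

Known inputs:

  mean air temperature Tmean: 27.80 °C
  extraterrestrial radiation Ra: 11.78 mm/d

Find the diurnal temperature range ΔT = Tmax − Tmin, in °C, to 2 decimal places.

7.62 °C

√ΔT = ET₀ / [0.0023 × Ra × (Tmean+17.8)] = 3.41 / (0.0023 × 11.78 × 45.60) = 2.7600
ΔT = 2.7600² = 7.618 °C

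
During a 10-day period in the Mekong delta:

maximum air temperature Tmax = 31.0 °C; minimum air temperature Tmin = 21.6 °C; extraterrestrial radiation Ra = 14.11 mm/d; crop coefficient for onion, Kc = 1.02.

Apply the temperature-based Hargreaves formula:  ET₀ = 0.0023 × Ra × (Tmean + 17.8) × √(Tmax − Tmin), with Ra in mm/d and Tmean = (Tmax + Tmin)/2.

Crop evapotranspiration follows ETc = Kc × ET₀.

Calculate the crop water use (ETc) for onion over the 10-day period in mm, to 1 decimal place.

44.8 mm

Tmean = (31.0 + 21.6)/2 = 26.30 °C
ET₀ = 0.0023 × 14.11 × (26.30 + 17.8) × √9.4 = 0.0023 × 14.11 × 44.10 × 3.0659 = 4.3878 mm/d
ETc = Kc × ET₀ = 1.02 × 4.3878 = 4.4756 mm/d
Over 10 days: 4.4756 × 10 = 44.756 mm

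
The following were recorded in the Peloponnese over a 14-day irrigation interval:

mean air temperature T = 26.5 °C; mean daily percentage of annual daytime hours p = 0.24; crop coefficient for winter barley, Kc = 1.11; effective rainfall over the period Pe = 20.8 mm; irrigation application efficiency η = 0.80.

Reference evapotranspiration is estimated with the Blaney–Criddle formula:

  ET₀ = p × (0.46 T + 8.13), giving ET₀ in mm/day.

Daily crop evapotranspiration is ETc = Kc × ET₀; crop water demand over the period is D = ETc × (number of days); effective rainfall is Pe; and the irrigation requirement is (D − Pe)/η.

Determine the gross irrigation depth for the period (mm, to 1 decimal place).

68.7 mm

ET₀ = 0.24 × (0.46 × 26.5 + 8.13) = 0.24 × 20.320 = 4.8768 mm/d
ETc = Kc × ET₀ = 1.11 × 4.8768 = 5.4132 mm/d
Crop demand D = ETc × 14 d = 5.4132 × 14 = 75.785 mm
D − Pe = 75.785 − 20.8 = 54.985 mm
Gross irrigation = 54.985 / 0.80 = 68.731 mm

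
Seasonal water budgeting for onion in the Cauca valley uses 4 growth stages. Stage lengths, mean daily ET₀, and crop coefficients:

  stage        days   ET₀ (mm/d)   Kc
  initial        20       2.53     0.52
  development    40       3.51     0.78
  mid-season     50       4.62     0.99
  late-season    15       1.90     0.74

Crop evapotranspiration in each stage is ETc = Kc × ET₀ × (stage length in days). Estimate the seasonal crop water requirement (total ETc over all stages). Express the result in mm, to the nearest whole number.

386 mm

initial: 0.52 × 2.53 × 20 = 26.31 mm
development: 0.78 × 3.51 × 40 = 109.51 mm
mid-season: 0.99 × 4.62 × 50 = 228.69 mm
late-season: 0.74 × 1.90 × 15 = 21.09 mm
Seasonal total = 385.60 mm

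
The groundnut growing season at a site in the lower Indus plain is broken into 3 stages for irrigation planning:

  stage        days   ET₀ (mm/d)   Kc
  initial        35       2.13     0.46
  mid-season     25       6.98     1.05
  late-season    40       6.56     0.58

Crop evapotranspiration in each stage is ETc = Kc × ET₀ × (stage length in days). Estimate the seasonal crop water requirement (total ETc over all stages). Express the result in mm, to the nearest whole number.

370 mm

initial: 0.46 × 2.13 × 35 = 34.29 mm
mid-season: 1.05 × 6.98 × 25 = 183.23 mm
late-season: 0.58 × 6.56 × 40 = 152.19 mm
Seasonal total = 369.71 mm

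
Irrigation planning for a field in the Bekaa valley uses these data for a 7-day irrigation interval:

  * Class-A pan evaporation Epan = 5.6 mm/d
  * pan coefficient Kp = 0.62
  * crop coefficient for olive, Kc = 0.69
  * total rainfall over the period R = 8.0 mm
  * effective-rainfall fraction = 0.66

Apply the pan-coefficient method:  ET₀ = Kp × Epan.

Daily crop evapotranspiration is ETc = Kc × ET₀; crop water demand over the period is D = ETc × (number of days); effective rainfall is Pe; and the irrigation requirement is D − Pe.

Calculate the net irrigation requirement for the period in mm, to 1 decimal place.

11.5 mm

ET₀ = 0.62 × 5.6 = 3.4720 mm/d
ETc = Kc × ET₀ = 0.69 × 3.4720 = 2.3957 mm/d
Crop demand D = ETc × 7 d = 2.3957 × 7 = 16.770 mm
Pe = 0.66 × 8.0 = 5.280 mm
D − Pe = 16.770 − 5.280 = 11.490 mm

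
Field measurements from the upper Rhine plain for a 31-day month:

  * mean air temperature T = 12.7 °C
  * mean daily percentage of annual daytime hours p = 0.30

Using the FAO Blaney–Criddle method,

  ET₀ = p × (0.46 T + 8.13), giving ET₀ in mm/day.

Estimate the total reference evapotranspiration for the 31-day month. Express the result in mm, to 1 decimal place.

129.9 mm

ET₀ = 0.30 × (0.46 × 12.7 + 8.13) = 0.30 × 13.972 = 4.1916 mm/d
Monthly total = 4.1916 × 31 = 129.940 mm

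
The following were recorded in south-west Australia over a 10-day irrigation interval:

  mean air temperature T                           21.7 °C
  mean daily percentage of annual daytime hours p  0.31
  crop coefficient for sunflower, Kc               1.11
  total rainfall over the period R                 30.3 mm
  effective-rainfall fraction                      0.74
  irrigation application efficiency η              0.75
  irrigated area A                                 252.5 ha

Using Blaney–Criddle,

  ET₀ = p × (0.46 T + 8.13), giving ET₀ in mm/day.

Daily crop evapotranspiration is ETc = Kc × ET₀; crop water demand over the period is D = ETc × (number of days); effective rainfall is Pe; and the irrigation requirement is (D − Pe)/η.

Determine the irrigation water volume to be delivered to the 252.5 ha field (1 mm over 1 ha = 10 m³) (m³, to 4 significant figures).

134300 m³

ET₀ = 0.31 × (0.46 × 21.7 + 8.13) = 0.31 × 18.112 = 5.6147 mm/d
ETc = Kc × ET₀ = 1.11 × 5.6147 = 6.2323 mm/d
Crop demand D = ETc × 10 d = 6.2323 × 10 = 62.323 mm
Pe = 0.74 × 30.3 = 22.422 mm
D − Pe = 62.323 − 22.422 = 39.901 mm
Gross irrigation = 39.901 / 0.75 = 53.201 mm
Volume = 53.201 mm × 252.5 ha × 10 = 134332.5 m³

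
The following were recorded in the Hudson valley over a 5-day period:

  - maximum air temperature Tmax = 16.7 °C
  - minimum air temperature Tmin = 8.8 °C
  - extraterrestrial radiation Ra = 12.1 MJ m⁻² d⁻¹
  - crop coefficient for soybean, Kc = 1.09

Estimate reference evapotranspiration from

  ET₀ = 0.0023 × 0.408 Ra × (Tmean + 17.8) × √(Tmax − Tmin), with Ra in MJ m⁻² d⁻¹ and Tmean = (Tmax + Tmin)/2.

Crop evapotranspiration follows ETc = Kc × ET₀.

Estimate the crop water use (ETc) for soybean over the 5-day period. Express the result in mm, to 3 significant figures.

Tmean = (16.7 + 8.8)/2 = 12.75 °C
0.408 Ra = 0.408 × 12.1 = 4.9368 mm/d equivalent
ET₀ = 0.0023 × 4.9368 × (12.75 + 17.8) × √7.9 = 0.0023 × 4.9368 × 30.55 × 2.8107 = 0.9750 mm/d
ETc = Kc × ET₀ = 1.09 × 0.9750 = 1.0628 mm/d
Over 5 days: 1.0628 × 5 = 5.314 mm

5.31 mm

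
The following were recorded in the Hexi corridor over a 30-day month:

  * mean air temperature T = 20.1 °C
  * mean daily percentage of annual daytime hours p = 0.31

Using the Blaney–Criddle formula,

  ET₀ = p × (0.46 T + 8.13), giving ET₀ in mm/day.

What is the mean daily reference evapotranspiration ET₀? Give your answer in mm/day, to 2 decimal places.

ET₀ = 0.31 × (0.46 × 20.1 + 8.13) = 0.31 × 17.376 = 5.3866 mm/d

5.39 mm/day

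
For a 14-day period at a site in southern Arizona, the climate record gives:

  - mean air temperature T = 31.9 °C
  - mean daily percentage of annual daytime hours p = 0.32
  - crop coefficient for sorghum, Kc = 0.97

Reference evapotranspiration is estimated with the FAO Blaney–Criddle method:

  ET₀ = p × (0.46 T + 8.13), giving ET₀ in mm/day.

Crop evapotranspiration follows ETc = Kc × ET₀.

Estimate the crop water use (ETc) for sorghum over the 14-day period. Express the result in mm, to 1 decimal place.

99.1 mm

ET₀ = 0.32 × (0.46 × 31.9 + 8.13) = 0.32 × 22.804 = 7.2973 mm/d
ETc = Kc × ET₀ = 0.97 × 7.2973 = 7.0784 mm/d
Over 14 days: 7.0784 × 14 = 99.098 mm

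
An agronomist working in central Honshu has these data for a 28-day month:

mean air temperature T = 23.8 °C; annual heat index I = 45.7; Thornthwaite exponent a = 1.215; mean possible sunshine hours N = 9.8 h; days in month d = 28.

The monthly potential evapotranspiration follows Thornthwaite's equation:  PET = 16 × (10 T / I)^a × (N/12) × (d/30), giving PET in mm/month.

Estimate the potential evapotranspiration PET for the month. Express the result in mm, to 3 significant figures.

10T/I = 10 × 23.8 / 45.7 = 5.2079
(10T/I)^a = 5.2079^1.215 = 7.4258
Uncorrected PET = 16 × 7.4258 = 118.813 mm
Correction = (N/12)(d/30) = (9.8/12)(28/30) = 0.7622
PET = 118.813 × 0.7622 = 90.559 mm/month

90.6 mm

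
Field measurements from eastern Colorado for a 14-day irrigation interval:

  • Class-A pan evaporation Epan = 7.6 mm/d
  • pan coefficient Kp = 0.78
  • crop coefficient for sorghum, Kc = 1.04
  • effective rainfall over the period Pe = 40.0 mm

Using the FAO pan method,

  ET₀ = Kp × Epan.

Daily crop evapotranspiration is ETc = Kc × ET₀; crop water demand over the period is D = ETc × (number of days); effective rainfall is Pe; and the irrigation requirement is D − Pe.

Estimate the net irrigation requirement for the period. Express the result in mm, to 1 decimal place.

ET₀ = 0.78 × 7.6 = 5.9280 mm/d
ETc = Kc × ET₀ = 1.04 × 5.9280 = 6.1651 mm/d
Crop demand D = ETc × 14 d = 6.1651 × 14 = 86.311 mm
D − Pe = 86.311 − 40.0 = 46.311 mm

46.3 mm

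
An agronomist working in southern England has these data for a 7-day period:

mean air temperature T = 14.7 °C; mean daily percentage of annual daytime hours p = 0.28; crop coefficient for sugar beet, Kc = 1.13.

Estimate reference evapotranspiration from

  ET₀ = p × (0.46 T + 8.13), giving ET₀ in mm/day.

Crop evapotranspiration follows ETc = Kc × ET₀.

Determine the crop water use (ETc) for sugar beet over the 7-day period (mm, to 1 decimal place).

ET₀ = 0.28 × (0.46 × 14.7 + 8.13) = 0.28 × 14.892 = 4.1698 mm/d
ETc = Kc × ET₀ = 1.13 × 4.1698 = 4.7119 mm/d
Over 7 days: 4.7119 × 7 = 32.983 mm

33.0 mm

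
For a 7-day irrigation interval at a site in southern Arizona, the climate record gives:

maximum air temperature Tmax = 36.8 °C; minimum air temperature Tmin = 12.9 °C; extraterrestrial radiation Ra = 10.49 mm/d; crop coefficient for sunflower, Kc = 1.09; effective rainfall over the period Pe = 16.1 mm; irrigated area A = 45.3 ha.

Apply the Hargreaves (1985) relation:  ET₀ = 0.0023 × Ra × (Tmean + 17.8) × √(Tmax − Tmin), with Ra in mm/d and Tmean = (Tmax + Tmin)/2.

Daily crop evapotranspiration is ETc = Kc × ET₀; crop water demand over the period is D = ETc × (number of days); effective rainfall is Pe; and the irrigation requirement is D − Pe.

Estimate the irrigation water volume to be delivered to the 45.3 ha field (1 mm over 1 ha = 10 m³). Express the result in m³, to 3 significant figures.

Tmean = (36.8 + 12.9)/2 = 24.85 °C
ET₀ = 0.0023 × 10.49 × (24.85 + 17.8) × √23.9 = 0.0023 × 10.49 × 42.65 × 4.8888 = 5.0307 mm/d
ETc = Kc × ET₀ = 1.09 × 5.0307 = 5.4835 mm/d
Crop demand D = ETc × 7 d = 5.4835 × 7 = 38.385 mm
D − Pe = 38.385 − 16.1 = 22.285 mm
Volume = 22.285 mm × 45.3 ha × 10 = 10095.1 m³

10100 m³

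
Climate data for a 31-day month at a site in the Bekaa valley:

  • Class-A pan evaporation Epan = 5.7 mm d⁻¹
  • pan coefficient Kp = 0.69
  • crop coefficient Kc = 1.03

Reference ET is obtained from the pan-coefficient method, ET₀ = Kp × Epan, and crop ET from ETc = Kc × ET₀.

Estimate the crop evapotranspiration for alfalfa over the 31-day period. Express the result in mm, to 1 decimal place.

125.6 mm

ET₀ = 0.69 × 5.7 = 3.9330 mm/d
ETc = Kc × ET₀ = 1.03 × 3.9330 = 4.0510 mm/d
Over 31 days: 4.0510 × 31 = 125.581 mm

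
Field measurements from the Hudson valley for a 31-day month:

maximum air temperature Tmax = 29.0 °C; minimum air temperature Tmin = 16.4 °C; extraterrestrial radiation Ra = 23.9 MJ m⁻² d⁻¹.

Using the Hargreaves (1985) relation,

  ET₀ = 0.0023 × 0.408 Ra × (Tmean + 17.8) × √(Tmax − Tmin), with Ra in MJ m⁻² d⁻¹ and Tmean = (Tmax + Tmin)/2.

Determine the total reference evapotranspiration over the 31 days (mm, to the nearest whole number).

100 mm

Tmean = (29.0 + 16.4)/2 = 22.70 °C
0.408 Ra = 0.408 × 23.9 = 9.7512 mm/d equivalent
ET₀ = 0.0023 × 9.7512 × (22.70 + 17.8) × √12.6 = 0.0023 × 9.7512 × 40.50 × 3.5496 = 3.2242 mm/d
Over 31 days: 3.2242 × 31 = 99.950 mm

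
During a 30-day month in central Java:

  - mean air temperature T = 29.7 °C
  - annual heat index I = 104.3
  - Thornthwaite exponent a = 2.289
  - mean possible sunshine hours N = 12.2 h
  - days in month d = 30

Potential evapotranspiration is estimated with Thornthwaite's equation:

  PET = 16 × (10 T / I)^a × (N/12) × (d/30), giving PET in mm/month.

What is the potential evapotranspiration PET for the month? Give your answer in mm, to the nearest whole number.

178 mm

10T/I = 10 × 29.7 / 104.3 = 2.8476
(10T/I)^a = 2.8476^2.289 = 10.9724
Uncorrected PET = 16 × 10.9724 = 175.558 mm
Correction = (N/12)(d/30) = (12.2/12)(30/30) = 1.0167
PET = 175.558 × 1.0167 = 178.490 mm/month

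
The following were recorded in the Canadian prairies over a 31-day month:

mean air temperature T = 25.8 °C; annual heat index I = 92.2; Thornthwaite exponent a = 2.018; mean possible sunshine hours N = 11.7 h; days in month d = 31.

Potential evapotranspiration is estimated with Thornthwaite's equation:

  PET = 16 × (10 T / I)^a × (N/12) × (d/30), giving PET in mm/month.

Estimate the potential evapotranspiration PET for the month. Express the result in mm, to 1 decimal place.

10T/I = 10 × 25.8 / 92.2 = 2.7983
(10T/I)^a = 2.7983^2.018 = 7.9769
Uncorrected PET = 16 × 7.9769 = 127.630 mm
Correction = (N/12)(d/30) = (11.7/12)(31/30) = 1.0075
PET = 127.630 × 1.0075 = 128.587 mm/month

128.6 mm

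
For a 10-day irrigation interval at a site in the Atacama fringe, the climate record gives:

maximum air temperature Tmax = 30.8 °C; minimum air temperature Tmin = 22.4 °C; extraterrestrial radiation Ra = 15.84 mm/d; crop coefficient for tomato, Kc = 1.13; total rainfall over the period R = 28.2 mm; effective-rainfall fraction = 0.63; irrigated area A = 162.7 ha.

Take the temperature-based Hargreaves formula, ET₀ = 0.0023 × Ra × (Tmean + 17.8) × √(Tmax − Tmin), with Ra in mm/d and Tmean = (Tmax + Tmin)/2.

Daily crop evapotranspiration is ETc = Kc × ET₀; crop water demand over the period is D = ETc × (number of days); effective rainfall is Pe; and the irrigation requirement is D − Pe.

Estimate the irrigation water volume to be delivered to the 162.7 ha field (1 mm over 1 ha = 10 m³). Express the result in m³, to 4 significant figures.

Tmean = (30.8 + 22.4)/2 = 26.60 °C
ET₀ = 0.0023 × 15.84 × (26.60 + 17.8) × √8.4 = 0.0023 × 15.84 × 44.40 × 2.8983 = 4.6882 mm/d
ETc = Kc × ET₀ = 1.13 × 4.6882 = 5.2977 mm/d
Crop demand D = ETc × 10 d = 5.2977 × 10 = 52.977 mm
Pe = 0.63 × 28.2 = 17.766 mm
D − Pe = 52.977 − 17.766 = 35.211 mm
Volume = 35.211 mm × 162.7 ha × 10 = 57288.3 m³

57290 m³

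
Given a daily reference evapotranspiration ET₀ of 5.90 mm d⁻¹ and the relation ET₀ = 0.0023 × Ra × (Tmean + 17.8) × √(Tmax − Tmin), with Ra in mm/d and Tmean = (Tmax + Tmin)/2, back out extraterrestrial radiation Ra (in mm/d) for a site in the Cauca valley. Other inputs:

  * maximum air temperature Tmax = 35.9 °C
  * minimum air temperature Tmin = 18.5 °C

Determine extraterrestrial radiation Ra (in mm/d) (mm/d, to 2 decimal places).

13.67 mm/d

Tmean = 27.20 °C; √ΔT = 4.1713
Ra = ET₀ / [0.0023 × (Tmean+17.8) × √ΔT] = 5.90 / (0.0023 × 45.00 × 4.1713) = 13.666 mm/d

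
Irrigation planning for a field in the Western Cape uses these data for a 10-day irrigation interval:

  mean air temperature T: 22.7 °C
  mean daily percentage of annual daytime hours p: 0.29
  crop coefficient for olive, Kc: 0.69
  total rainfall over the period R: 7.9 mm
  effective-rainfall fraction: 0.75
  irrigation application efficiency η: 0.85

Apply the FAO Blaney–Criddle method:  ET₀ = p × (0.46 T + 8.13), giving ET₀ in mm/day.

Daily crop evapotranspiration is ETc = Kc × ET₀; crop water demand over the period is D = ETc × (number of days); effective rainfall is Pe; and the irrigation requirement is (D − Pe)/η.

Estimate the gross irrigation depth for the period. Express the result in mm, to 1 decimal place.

36.8 mm

ET₀ = 0.29 × (0.46 × 22.7 + 8.13) = 0.29 × 18.572 = 5.3859 mm/d
ETc = Kc × ET₀ = 0.69 × 5.3859 = 3.7163 mm/d
Crop demand D = ETc × 10 d = 3.7163 × 10 = 37.163 mm
Pe = 0.75 × 7.9 = 5.925 mm
D − Pe = 37.163 − 5.925 = 31.238 mm
Gross irrigation = 31.238 / 0.85 = 36.751 mm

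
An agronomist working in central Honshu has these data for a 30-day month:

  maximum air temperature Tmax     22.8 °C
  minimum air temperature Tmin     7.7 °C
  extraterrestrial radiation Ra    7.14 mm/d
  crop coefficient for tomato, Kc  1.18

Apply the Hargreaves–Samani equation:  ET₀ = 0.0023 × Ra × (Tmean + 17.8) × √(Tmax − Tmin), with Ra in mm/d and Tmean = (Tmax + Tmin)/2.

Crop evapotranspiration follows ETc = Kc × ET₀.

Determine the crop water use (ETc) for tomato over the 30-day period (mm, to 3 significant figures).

74.7 mm

Tmean = (22.8 + 7.7)/2 = 15.25 °C
ET₀ = 0.0023 × 7.14 × (15.25 + 17.8) × √15.1 = 0.0023 × 7.14 × 33.05 × 3.8859 = 2.1091 mm/d
ETc = Kc × ET₀ = 1.18 × 2.1091 = 2.4887 mm/d
Over 30 days: 2.4887 × 30 = 74.661 mm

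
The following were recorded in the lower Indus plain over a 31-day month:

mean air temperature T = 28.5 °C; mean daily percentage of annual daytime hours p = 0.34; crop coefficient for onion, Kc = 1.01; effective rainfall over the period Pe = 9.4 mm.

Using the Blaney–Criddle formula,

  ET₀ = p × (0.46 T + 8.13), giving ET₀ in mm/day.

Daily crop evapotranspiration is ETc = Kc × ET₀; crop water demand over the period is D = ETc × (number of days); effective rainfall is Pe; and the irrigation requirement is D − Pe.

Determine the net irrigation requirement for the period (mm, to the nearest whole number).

217 mm

ET₀ = 0.34 × (0.46 × 28.5 + 8.13) = 0.34 × 21.240 = 7.2216 mm/d
ETc = Kc × ET₀ = 1.01 × 7.2216 = 7.2938 mm/d
Crop demand D = ETc × 31 d = 7.2938 × 31 = 226.108 mm
D − Pe = 226.108 − 9.4 = 216.708 mm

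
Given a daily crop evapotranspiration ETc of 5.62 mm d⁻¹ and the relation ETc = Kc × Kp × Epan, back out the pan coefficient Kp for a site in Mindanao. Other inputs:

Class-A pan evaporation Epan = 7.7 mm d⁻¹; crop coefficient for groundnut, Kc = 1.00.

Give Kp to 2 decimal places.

0.73

ETc = Kc × Kp × Epan  ⇒  Kp = ETc / (Kc × Epan)
Kp = 5.62 / (1.00 × 7.7) = 5.62 / 7.700 = 0.7299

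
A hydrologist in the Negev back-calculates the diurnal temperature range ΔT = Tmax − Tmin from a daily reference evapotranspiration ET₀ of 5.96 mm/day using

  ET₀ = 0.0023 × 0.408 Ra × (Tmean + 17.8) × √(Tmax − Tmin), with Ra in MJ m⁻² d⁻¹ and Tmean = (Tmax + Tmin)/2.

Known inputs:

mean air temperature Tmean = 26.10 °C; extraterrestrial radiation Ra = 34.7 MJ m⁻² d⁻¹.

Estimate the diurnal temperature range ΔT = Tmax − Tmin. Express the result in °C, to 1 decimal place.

17.4 °C

√ΔT = ET₀ / [0.0023 × 0.408 × Ra × (Tmean+17.8)] = 5.96 / (0.0023 × 14.1576 × 43.90) = 4.1693
ΔT = 4.1693² = 17.383 °C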